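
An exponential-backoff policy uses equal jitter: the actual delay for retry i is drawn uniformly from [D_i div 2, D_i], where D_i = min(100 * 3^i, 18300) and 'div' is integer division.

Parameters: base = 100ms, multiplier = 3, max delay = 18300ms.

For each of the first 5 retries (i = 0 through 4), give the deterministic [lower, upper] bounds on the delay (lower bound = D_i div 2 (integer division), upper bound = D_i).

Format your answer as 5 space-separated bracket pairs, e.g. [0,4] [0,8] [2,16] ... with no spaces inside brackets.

Computing bounds per retry:
  i=0: D_i=min(100*3^0,18300)=100, bounds=[50,100]
  i=1: D_i=min(100*3^1,18300)=300, bounds=[150,300]
  i=2: D_i=min(100*3^2,18300)=900, bounds=[450,900]
  i=3: D_i=min(100*3^3,18300)=2700, bounds=[1350,2700]
  i=4: D_i=min(100*3^4,18300)=8100, bounds=[4050,8100]

Answer: [50,100] [150,300] [450,900] [1350,2700] [4050,8100]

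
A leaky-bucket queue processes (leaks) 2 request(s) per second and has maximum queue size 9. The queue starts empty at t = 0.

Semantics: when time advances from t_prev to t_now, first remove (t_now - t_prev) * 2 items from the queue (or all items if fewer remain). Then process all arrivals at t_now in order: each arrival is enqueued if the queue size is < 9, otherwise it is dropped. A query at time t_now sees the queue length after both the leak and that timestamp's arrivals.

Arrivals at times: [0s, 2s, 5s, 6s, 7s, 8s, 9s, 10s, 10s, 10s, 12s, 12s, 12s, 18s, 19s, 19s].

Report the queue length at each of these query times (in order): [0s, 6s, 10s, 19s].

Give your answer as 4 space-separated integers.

Queue lengths at query times:
  query t=0s: backlog = 1
  query t=6s: backlog = 1
  query t=10s: backlog = 3
  query t=19s: backlog = 2

Answer: 1 1 3 2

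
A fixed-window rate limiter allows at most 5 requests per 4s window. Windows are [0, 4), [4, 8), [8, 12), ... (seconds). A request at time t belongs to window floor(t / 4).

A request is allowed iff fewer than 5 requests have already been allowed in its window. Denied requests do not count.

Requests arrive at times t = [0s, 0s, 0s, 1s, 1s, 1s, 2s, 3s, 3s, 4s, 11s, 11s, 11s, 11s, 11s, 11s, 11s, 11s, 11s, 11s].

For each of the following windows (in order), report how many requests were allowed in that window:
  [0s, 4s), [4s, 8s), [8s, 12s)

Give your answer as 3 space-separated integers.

Answer: 5 1 5

Derivation:
Processing requests:
  req#1 t=0s (window 0): ALLOW
  req#2 t=0s (window 0): ALLOW
  req#3 t=0s (window 0): ALLOW
  req#4 t=1s (window 0): ALLOW
  req#5 t=1s (window 0): ALLOW
  req#6 t=1s (window 0): DENY
  req#7 t=2s (window 0): DENY
  req#8 t=3s (window 0): DENY
  req#9 t=3s (window 0): DENY
  req#10 t=4s (window 1): ALLOW
  req#11 t=11s (window 2): ALLOW
  req#12 t=11s (window 2): ALLOW
  req#13 t=11s (window 2): ALLOW
  req#14 t=11s (window 2): ALLOW
  req#15 t=11s (window 2): ALLOW
  req#16 t=11s (window 2): DENY
  req#17 t=11s (window 2): DENY
  req#18 t=11s (window 2): DENY
  req#19 t=11s (window 2): DENY
  req#20 t=11s (window 2): DENY

Allowed counts by window: 5 1 5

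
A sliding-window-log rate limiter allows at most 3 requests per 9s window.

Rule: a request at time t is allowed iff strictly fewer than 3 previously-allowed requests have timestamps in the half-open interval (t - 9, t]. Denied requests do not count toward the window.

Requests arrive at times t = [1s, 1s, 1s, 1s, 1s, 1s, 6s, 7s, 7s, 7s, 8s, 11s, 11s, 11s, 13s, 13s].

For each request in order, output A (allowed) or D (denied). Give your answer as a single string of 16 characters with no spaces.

Tracking allowed requests in the window:
  req#1 t=1s: ALLOW
  req#2 t=1s: ALLOW
  req#3 t=1s: ALLOW
  req#4 t=1s: DENY
  req#5 t=1s: DENY
  req#6 t=1s: DENY
  req#7 t=6s: DENY
  req#8 t=7s: DENY
  req#9 t=7s: DENY
  req#10 t=7s: DENY
  req#11 t=8s: DENY
  req#12 t=11s: ALLOW
  req#13 t=11s: ALLOW
  req#14 t=11s: ALLOW
  req#15 t=13s: DENY
  req#16 t=13s: DENY

Answer: AAADDDDDDDDAAADD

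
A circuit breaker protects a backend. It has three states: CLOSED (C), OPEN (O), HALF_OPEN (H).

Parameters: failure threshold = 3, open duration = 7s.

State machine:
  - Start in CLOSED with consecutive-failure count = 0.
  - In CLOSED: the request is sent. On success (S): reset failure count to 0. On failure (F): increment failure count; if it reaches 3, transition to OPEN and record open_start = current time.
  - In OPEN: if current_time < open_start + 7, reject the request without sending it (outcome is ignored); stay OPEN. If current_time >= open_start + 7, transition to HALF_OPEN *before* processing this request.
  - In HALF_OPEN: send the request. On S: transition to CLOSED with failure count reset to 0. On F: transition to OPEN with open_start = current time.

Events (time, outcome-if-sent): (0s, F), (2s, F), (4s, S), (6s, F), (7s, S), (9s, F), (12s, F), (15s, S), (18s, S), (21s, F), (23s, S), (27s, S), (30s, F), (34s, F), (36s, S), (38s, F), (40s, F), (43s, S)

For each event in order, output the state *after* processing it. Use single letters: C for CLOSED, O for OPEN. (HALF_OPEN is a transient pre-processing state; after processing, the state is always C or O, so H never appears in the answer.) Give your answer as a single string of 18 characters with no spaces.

State after each event:
  event#1 t=0s outcome=F: state=CLOSED
  event#2 t=2s outcome=F: state=CLOSED
  event#3 t=4s outcome=S: state=CLOSED
  event#4 t=6s outcome=F: state=CLOSED
  event#5 t=7s outcome=S: state=CLOSED
  event#6 t=9s outcome=F: state=CLOSED
  event#7 t=12s outcome=F: state=CLOSED
  event#8 t=15s outcome=S: state=CLOSED
  event#9 t=18s outcome=S: state=CLOSED
  event#10 t=21s outcome=F: state=CLOSED
  event#11 t=23s outcome=S: state=CLOSED
  event#12 t=27s outcome=S: state=CLOSED
  event#13 t=30s outcome=F: state=CLOSED
  event#14 t=34s outcome=F: state=CLOSED
  event#15 t=36s outcome=S: state=CLOSED
  event#16 t=38s outcome=F: state=CLOSED
  event#17 t=40s outcome=F: state=CLOSED
  event#18 t=43s outcome=S: state=CLOSED

Answer: CCCCCCCCCCCCCCCCCC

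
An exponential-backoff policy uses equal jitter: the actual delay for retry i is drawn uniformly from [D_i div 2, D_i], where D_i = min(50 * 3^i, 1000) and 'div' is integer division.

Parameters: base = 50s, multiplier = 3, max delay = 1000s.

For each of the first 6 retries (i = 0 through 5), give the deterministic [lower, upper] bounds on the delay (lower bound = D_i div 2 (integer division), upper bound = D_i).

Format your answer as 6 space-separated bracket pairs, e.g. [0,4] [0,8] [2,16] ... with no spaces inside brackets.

Answer: [25,50] [75,150] [225,450] [500,1000] [500,1000] [500,1000]

Derivation:
Computing bounds per retry:
  i=0: D_i=min(50*3^0,1000)=50, bounds=[25,50]
  i=1: D_i=min(50*3^1,1000)=150, bounds=[75,150]
  i=2: D_i=min(50*3^2,1000)=450, bounds=[225,450]
  i=3: D_i=min(50*3^3,1000)=1000, bounds=[500,1000]
  i=4: D_i=min(50*3^4,1000)=1000, bounds=[500,1000]
  i=5: D_i=min(50*3^5,1000)=1000, bounds=[500,1000]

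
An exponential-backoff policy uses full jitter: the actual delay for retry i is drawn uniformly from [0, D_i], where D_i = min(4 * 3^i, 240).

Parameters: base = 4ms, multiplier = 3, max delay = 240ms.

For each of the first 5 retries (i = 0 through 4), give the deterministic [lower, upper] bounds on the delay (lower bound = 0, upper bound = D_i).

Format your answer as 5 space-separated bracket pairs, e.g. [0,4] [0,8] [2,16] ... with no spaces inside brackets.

Computing bounds per retry:
  i=0: D_i=min(4*3^0,240)=4, bounds=[0,4]
  i=1: D_i=min(4*3^1,240)=12, bounds=[0,12]
  i=2: D_i=min(4*3^2,240)=36, bounds=[0,36]
  i=3: D_i=min(4*3^3,240)=108, bounds=[0,108]
  i=4: D_i=min(4*3^4,240)=240, bounds=[0,240]

Answer: [0,4] [0,12] [0,36] [0,108] [0,240]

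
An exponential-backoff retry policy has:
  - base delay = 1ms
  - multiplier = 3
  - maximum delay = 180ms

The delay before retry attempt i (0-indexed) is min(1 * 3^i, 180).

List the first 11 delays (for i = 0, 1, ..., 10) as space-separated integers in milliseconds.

Computing each delay:
  i=0: min(1*3^0, 180) = 1
  i=1: min(1*3^1, 180) = 3
  i=2: min(1*3^2, 180) = 9
  i=3: min(1*3^3, 180) = 27
  i=4: min(1*3^4, 180) = 81
  i=5: min(1*3^5, 180) = 180
  i=6: min(1*3^6, 180) = 180
  i=7: min(1*3^7, 180) = 180
  i=8: min(1*3^8, 180) = 180
  i=9: min(1*3^9, 180) = 180
  i=10: min(1*3^10, 180) = 180

Answer: 1 3 9 27 81 180 180 180 180 180 180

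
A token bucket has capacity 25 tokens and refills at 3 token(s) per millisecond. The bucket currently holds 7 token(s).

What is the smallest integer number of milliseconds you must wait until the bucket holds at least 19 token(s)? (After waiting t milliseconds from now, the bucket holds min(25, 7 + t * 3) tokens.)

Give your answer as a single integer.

Need 7 + t * 3 >= 19, so t >= 12/3.
Smallest integer t = ceil(12/3) = 4.

Answer: 4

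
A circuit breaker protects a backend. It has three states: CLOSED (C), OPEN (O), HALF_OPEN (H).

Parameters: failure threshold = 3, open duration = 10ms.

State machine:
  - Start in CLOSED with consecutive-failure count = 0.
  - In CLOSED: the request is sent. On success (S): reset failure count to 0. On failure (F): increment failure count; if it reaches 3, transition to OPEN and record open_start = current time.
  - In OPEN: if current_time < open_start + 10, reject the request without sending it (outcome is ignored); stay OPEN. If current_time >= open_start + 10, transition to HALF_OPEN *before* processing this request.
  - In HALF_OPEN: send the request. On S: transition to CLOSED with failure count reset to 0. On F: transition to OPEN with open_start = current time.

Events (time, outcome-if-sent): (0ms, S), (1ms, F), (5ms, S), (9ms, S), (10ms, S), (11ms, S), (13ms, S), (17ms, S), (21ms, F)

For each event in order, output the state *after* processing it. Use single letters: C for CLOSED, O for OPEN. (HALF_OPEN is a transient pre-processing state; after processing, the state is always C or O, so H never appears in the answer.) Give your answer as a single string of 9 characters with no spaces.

Answer: CCCCCCCCC

Derivation:
State after each event:
  event#1 t=0ms outcome=S: state=CLOSED
  event#2 t=1ms outcome=F: state=CLOSED
  event#3 t=5ms outcome=S: state=CLOSED
  event#4 t=9ms outcome=S: state=CLOSED
  event#5 t=10ms outcome=S: state=CLOSED
  event#6 t=11ms outcome=S: state=CLOSED
  event#7 t=13ms outcome=S: state=CLOSED
  event#8 t=17ms outcome=S: state=CLOSED
  event#9 t=21ms outcome=F: state=CLOSED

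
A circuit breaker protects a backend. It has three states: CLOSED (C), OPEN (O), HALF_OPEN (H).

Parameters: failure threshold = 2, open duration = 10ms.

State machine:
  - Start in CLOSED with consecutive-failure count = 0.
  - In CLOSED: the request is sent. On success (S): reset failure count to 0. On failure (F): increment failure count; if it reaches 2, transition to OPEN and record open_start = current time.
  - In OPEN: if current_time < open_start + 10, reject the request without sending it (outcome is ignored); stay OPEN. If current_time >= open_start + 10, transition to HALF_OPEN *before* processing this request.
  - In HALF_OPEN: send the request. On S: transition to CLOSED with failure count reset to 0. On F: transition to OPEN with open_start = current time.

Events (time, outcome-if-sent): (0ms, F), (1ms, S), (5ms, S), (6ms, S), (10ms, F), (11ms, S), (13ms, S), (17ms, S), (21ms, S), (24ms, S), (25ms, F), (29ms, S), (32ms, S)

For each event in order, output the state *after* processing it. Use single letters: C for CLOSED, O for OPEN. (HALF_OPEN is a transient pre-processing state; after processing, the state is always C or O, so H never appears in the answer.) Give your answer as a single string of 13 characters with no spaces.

Answer: CCCCCCCCCCCCC

Derivation:
State after each event:
  event#1 t=0ms outcome=F: state=CLOSED
  event#2 t=1ms outcome=S: state=CLOSED
  event#3 t=5ms outcome=S: state=CLOSED
  event#4 t=6ms outcome=S: state=CLOSED
  event#5 t=10ms outcome=F: state=CLOSED
  event#6 t=11ms outcome=S: state=CLOSED
  event#7 t=13ms outcome=S: state=CLOSED
  event#8 t=17ms outcome=S: state=CLOSED
  event#9 t=21ms outcome=S: state=CLOSED
  event#10 t=24ms outcome=S: state=CLOSED
  event#11 t=25ms outcome=F: state=CLOSED
  event#12 t=29ms outcome=S: state=CLOSED
  event#13 t=32ms outcome=S: state=CLOSED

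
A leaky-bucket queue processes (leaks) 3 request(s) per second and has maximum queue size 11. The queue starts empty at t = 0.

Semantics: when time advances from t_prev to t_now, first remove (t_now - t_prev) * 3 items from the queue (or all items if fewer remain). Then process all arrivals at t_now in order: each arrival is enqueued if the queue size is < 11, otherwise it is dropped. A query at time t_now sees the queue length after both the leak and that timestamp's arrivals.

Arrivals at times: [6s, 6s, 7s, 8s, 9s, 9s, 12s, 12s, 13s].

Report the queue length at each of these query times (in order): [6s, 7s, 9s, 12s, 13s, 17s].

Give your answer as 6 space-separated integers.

Queue lengths at query times:
  query t=6s: backlog = 2
  query t=7s: backlog = 1
  query t=9s: backlog = 2
  query t=12s: backlog = 2
  query t=13s: backlog = 1
  query t=17s: backlog = 0

Answer: 2 1 2 2 1 0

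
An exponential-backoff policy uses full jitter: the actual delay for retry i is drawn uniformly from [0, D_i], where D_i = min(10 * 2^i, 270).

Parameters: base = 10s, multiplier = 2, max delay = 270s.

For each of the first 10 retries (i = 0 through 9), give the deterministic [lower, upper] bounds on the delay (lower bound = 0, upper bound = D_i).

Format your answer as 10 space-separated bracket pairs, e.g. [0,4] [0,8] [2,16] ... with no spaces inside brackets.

Computing bounds per retry:
  i=0: D_i=min(10*2^0,270)=10, bounds=[0,10]
  i=1: D_i=min(10*2^1,270)=20, bounds=[0,20]
  i=2: D_i=min(10*2^2,270)=40, bounds=[0,40]
  i=3: D_i=min(10*2^3,270)=80, bounds=[0,80]
  i=4: D_i=min(10*2^4,270)=160, bounds=[0,160]
  i=5: D_i=min(10*2^5,270)=270, bounds=[0,270]
  i=6: D_i=min(10*2^6,270)=270, bounds=[0,270]
  i=7: D_i=min(10*2^7,270)=270, bounds=[0,270]
  i=8: D_i=min(10*2^8,270)=270, bounds=[0,270]
  i=9: D_i=min(10*2^9,270)=270, bounds=[0,270]

Answer: [0,10] [0,20] [0,40] [0,80] [0,160] [0,270] [0,270] [0,270] [0,270] [0,270]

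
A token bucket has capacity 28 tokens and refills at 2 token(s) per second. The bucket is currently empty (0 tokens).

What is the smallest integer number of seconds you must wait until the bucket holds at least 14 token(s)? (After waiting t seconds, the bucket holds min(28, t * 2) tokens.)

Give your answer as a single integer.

Need t * 2 >= 14, so t >= 14/2.
Smallest integer t = ceil(14/2) = 7.

Answer: 7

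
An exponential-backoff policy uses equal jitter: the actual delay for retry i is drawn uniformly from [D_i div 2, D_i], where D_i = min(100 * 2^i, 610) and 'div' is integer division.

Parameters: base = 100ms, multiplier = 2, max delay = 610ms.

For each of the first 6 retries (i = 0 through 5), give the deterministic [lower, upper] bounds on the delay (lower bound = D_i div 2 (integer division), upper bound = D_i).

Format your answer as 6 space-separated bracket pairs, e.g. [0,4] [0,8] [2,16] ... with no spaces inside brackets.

Computing bounds per retry:
  i=0: D_i=min(100*2^0,610)=100, bounds=[50,100]
  i=1: D_i=min(100*2^1,610)=200, bounds=[100,200]
  i=2: D_i=min(100*2^2,610)=400, bounds=[200,400]
  i=3: D_i=min(100*2^3,610)=610, bounds=[305,610]
  i=4: D_i=min(100*2^4,610)=610, bounds=[305,610]
  i=5: D_i=min(100*2^5,610)=610, bounds=[305,610]

Answer: [50,100] [100,200] [200,400] [305,610] [305,610] [305,610]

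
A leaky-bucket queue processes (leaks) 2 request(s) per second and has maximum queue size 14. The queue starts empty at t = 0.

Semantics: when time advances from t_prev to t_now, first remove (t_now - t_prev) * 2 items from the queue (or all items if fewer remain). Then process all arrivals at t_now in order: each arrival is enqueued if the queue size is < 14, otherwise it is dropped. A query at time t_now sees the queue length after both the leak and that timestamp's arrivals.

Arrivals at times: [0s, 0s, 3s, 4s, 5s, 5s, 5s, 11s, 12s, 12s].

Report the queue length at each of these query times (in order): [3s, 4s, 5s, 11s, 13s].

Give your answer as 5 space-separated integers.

Queue lengths at query times:
  query t=3s: backlog = 1
  query t=4s: backlog = 1
  query t=5s: backlog = 3
  query t=11s: backlog = 1
  query t=13s: backlog = 0

Answer: 1 1 3 1 0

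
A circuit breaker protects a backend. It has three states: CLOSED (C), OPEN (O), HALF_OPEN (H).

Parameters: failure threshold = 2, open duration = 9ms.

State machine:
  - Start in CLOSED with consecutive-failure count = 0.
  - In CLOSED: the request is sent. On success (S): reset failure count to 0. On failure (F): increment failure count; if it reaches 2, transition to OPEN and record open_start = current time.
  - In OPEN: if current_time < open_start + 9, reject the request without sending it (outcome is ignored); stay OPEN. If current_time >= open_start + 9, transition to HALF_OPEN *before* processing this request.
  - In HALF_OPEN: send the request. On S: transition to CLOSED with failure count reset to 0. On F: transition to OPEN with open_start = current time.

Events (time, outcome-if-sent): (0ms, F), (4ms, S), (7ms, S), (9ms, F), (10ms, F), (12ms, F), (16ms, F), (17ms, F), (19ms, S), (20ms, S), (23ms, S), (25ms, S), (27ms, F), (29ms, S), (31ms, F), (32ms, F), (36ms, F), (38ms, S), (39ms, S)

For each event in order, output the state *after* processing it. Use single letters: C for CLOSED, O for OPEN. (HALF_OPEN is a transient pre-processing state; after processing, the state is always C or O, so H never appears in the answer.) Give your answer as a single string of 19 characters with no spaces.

Answer: CCCCOOOOCCCCCCCOOOO

Derivation:
State after each event:
  event#1 t=0ms outcome=F: state=CLOSED
  event#2 t=4ms outcome=S: state=CLOSED
  event#3 t=7ms outcome=S: state=CLOSED
  event#4 t=9ms outcome=F: state=CLOSED
  event#5 t=10ms outcome=F: state=OPEN
  event#6 t=12ms outcome=F: state=OPEN
  event#7 t=16ms outcome=F: state=OPEN
  event#8 t=17ms outcome=F: state=OPEN
  event#9 t=19ms outcome=S: state=CLOSED
  event#10 t=20ms outcome=S: state=CLOSED
  event#11 t=23ms outcome=S: state=CLOSED
  event#12 t=25ms outcome=S: state=CLOSED
  event#13 t=27ms outcome=F: state=CLOSED
  event#14 t=29ms outcome=S: state=CLOSED
  event#15 t=31ms outcome=F: state=CLOSED
  event#16 t=32ms outcome=F: state=OPEN
  event#17 t=36ms outcome=F: state=OPEN
  event#18 t=38ms outcome=S: state=OPEN
  event#19 t=39ms outcome=S: state=OPEN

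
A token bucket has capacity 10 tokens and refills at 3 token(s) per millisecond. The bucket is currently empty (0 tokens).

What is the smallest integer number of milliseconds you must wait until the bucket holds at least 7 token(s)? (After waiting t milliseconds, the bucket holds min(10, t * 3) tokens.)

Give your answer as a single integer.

Need t * 3 >= 7, so t >= 7/3.
Smallest integer t = ceil(7/3) = 3.

Answer: 3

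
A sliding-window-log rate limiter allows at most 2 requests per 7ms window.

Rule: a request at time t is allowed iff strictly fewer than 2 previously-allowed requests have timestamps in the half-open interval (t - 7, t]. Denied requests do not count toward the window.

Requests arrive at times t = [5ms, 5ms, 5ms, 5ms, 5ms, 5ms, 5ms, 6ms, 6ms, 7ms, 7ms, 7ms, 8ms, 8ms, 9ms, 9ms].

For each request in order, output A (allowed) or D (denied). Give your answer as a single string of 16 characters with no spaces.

Tracking allowed requests in the window:
  req#1 t=5ms: ALLOW
  req#2 t=5ms: ALLOW
  req#3 t=5ms: DENY
  req#4 t=5ms: DENY
  req#5 t=5ms: DENY
  req#6 t=5ms: DENY
  req#7 t=5ms: DENY
  req#8 t=6ms: DENY
  req#9 t=6ms: DENY
  req#10 t=7ms: DENY
  req#11 t=7ms: DENY
  req#12 t=7ms: DENY
  req#13 t=8ms: DENY
  req#14 t=8ms: DENY
  req#15 t=9ms: DENY
  req#16 t=9ms: DENY

Answer: AADDDDDDDDDDDDDD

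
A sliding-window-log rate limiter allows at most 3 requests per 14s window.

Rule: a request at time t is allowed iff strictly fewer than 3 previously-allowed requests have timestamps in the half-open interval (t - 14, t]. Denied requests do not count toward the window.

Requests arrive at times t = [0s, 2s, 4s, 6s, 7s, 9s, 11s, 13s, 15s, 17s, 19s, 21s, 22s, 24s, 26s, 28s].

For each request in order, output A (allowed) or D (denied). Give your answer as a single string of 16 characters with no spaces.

Answer: AAADDDDDAAADDDDD

Derivation:
Tracking allowed requests in the window:
  req#1 t=0s: ALLOW
  req#2 t=2s: ALLOW
  req#3 t=4s: ALLOW
  req#4 t=6s: DENY
  req#5 t=7s: DENY
  req#6 t=9s: DENY
  req#7 t=11s: DENY
  req#8 t=13s: DENY
  req#9 t=15s: ALLOW
  req#10 t=17s: ALLOW
  req#11 t=19s: ALLOW
  req#12 t=21s: DENY
  req#13 t=22s: DENY
  req#14 t=24s: DENY
  req#15 t=26s: DENY
  req#16 t=28s: DENY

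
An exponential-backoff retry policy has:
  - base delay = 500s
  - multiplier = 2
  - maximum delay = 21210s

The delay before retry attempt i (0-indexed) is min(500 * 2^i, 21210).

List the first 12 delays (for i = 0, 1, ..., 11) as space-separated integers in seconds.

Answer: 500 1000 2000 4000 8000 16000 21210 21210 21210 21210 21210 21210

Derivation:
Computing each delay:
  i=0: min(500*2^0, 21210) = 500
  i=1: min(500*2^1, 21210) = 1000
  i=2: min(500*2^2, 21210) = 2000
  i=3: min(500*2^3, 21210) = 4000
  i=4: min(500*2^4, 21210) = 8000
  i=5: min(500*2^5, 21210) = 16000
  i=6: min(500*2^6, 21210) = 21210
  i=7: min(500*2^7, 21210) = 21210
  i=8: min(500*2^8, 21210) = 21210
  i=9: min(500*2^9, 21210) = 21210
  i=10: min(500*2^10, 21210) = 21210
  i=11: min(500*2^11, 21210) = 21210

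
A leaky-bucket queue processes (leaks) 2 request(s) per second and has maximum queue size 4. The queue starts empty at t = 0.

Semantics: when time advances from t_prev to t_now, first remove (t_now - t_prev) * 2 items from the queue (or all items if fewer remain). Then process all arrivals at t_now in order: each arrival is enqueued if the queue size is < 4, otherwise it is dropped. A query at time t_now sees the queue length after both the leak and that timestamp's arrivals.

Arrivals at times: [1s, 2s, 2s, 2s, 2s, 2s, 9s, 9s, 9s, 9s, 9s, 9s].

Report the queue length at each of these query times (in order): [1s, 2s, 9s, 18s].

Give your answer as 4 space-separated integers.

Answer: 1 4 4 0

Derivation:
Queue lengths at query times:
  query t=1s: backlog = 1
  query t=2s: backlog = 4
  query t=9s: backlog = 4
  query t=18s: backlog = 0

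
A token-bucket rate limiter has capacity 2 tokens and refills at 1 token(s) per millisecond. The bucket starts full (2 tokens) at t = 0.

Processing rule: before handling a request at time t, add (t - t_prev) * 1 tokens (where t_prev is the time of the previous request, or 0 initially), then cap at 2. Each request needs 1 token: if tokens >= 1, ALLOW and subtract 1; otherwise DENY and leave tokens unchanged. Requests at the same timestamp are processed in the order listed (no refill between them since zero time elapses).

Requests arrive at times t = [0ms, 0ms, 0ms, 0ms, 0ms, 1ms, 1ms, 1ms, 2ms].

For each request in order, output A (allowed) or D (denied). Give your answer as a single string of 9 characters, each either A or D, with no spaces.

Simulating step by step:
  req#1 t=0ms: ALLOW
  req#2 t=0ms: ALLOW
  req#3 t=0ms: DENY
  req#4 t=0ms: DENY
  req#5 t=0ms: DENY
  req#6 t=1ms: ALLOW
  req#7 t=1ms: DENY
  req#8 t=1ms: DENY
  req#9 t=2ms: ALLOW

Answer: AADDDADDA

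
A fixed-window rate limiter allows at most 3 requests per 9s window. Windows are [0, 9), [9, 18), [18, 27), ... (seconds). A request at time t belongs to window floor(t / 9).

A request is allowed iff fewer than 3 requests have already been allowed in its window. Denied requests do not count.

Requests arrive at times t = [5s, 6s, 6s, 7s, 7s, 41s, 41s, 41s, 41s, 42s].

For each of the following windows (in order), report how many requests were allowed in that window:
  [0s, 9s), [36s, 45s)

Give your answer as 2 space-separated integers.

Answer: 3 3

Derivation:
Processing requests:
  req#1 t=5s (window 0): ALLOW
  req#2 t=6s (window 0): ALLOW
  req#3 t=6s (window 0): ALLOW
  req#4 t=7s (window 0): DENY
  req#5 t=7s (window 0): DENY
  req#6 t=41s (window 4): ALLOW
  req#7 t=41s (window 4): ALLOW
  req#8 t=41s (window 4): ALLOW
  req#9 t=41s (window 4): DENY
  req#10 t=42s (window 4): DENY

Allowed counts by window: 3 3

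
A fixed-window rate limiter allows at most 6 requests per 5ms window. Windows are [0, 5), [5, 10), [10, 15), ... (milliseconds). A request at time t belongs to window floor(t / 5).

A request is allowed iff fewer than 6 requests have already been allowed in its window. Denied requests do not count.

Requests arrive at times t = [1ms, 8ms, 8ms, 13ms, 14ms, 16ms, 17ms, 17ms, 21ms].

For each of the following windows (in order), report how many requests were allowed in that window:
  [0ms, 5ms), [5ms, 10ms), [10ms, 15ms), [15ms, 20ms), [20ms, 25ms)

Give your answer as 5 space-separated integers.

Answer: 1 2 2 3 1

Derivation:
Processing requests:
  req#1 t=1ms (window 0): ALLOW
  req#2 t=8ms (window 1): ALLOW
  req#3 t=8ms (window 1): ALLOW
  req#4 t=13ms (window 2): ALLOW
  req#5 t=14ms (window 2): ALLOW
  req#6 t=16ms (window 3): ALLOW
  req#7 t=17ms (window 3): ALLOW
  req#8 t=17ms (window 3): ALLOW
  req#9 t=21ms (window 4): ALLOW

Allowed counts by window: 1 2 2 3 1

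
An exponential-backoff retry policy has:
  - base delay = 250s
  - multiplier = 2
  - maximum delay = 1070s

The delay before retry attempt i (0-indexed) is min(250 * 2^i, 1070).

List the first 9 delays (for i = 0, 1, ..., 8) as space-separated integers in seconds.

Answer: 250 500 1000 1070 1070 1070 1070 1070 1070

Derivation:
Computing each delay:
  i=0: min(250*2^0, 1070) = 250
  i=1: min(250*2^1, 1070) = 500
  i=2: min(250*2^2, 1070) = 1000
  i=3: min(250*2^3, 1070) = 1070
  i=4: min(250*2^4, 1070) = 1070
  i=5: min(250*2^5, 1070) = 1070
  i=6: min(250*2^6, 1070) = 1070
  i=7: min(250*2^7, 1070) = 1070
  i=8: min(250*2^8, 1070) = 1070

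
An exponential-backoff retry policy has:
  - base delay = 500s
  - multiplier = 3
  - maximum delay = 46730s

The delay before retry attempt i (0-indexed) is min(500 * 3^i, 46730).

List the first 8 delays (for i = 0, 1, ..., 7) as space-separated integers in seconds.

Answer: 500 1500 4500 13500 40500 46730 46730 46730

Derivation:
Computing each delay:
  i=0: min(500*3^0, 46730) = 500
  i=1: min(500*3^1, 46730) = 1500
  i=2: min(500*3^2, 46730) = 4500
  i=3: min(500*3^3, 46730) = 13500
  i=4: min(500*3^4, 46730) = 40500
  i=5: min(500*3^5, 46730) = 46730
  i=6: min(500*3^6, 46730) = 46730
  i=7: min(500*3^7, 46730) = 46730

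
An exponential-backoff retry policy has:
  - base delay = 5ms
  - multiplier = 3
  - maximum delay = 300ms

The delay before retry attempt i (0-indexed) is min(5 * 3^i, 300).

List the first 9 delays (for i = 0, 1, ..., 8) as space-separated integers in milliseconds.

Answer: 5 15 45 135 300 300 300 300 300

Derivation:
Computing each delay:
  i=0: min(5*3^0, 300) = 5
  i=1: min(5*3^1, 300) = 15
  i=2: min(5*3^2, 300) = 45
  i=3: min(5*3^3, 300) = 135
  i=4: min(5*3^4, 300) = 300
  i=5: min(5*3^5, 300) = 300
  i=6: min(5*3^6, 300) = 300
  i=7: min(5*3^7, 300) = 300
  i=8: min(5*3^8, 300) = 300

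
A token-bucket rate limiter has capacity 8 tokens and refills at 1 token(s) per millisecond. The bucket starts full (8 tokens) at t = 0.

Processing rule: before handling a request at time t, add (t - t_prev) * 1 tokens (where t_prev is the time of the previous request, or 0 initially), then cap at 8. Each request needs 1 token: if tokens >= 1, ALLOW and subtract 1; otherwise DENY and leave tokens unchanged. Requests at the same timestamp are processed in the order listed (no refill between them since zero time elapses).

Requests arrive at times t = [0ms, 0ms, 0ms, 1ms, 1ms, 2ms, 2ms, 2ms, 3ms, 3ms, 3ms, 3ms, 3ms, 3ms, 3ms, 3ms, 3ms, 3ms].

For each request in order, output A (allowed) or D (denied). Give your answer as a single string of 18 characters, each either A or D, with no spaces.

Simulating step by step:
  req#1 t=0ms: ALLOW
  req#2 t=0ms: ALLOW
  req#3 t=0ms: ALLOW
  req#4 t=1ms: ALLOW
  req#5 t=1ms: ALLOW
  req#6 t=2ms: ALLOW
  req#7 t=2ms: ALLOW
  req#8 t=2ms: ALLOW
  req#9 t=3ms: ALLOW
  req#10 t=3ms: ALLOW
  req#11 t=3ms: ALLOW
  req#12 t=3ms: DENY
  req#13 t=3ms: DENY
  req#14 t=3ms: DENY
  req#15 t=3ms: DENY
  req#16 t=3ms: DENY
  req#17 t=3ms: DENY
  req#18 t=3ms: DENY

Answer: AAAAAAAAAAADDDDDDD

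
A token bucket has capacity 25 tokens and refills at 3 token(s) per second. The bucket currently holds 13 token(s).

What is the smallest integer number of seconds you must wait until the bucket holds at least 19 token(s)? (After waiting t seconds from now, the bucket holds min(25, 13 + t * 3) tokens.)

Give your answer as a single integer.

Answer: 2

Derivation:
Need 13 + t * 3 >= 19, so t >= 6/3.
Smallest integer t = ceil(6/3) = 2.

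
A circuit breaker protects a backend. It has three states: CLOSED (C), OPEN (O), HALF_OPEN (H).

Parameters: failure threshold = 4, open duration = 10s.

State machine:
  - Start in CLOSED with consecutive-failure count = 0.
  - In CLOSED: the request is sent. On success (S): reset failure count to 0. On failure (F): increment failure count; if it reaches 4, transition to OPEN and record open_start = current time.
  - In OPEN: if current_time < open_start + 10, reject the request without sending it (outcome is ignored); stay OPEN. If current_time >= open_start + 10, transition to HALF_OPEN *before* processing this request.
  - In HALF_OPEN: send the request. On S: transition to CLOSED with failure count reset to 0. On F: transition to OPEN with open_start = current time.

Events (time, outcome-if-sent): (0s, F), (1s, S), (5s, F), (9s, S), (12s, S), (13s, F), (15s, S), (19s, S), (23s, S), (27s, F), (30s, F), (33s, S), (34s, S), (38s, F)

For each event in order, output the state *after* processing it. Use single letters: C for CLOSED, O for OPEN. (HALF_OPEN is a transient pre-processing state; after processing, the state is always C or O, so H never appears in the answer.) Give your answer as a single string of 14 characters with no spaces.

Answer: CCCCCCCCCCCCCC

Derivation:
State after each event:
  event#1 t=0s outcome=F: state=CLOSED
  event#2 t=1s outcome=S: state=CLOSED
  event#3 t=5s outcome=F: state=CLOSED
  event#4 t=9s outcome=S: state=CLOSED
  event#5 t=12s outcome=S: state=CLOSED
  event#6 t=13s outcome=F: state=CLOSED
  event#7 t=15s outcome=S: state=CLOSED
  event#8 t=19s outcome=S: state=CLOSED
  event#9 t=23s outcome=S: state=CLOSED
  event#10 t=27s outcome=F: state=CLOSED
  event#11 t=30s outcome=F: state=CLOSED
  event#12 t=33s outcome=S: state=CLOSED
  event#13 t=34s outcome=S: state=CLOSED
  event#14 t=38s outcome=F: state=CLOSED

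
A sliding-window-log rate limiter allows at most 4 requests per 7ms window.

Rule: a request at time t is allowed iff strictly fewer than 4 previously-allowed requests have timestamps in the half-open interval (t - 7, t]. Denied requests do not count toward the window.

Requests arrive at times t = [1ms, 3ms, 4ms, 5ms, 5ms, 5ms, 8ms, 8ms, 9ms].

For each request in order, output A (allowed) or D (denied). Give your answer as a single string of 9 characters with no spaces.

Answer: AAAADDADD

Derivation:
Tracking allowed requests in the window:
  req#1 t=1ms: ALLOW
  req#2 t=3ms: ALLOW
  req#3 t=4ms: ALLOW
  req#4 t=5ms: ALLOW
  req#5 t=5ms: DENY
  req#6 t=5ms: DENY
  req#7 t=8ms: ALLOW
  req#8 t=8ms: DENY
  req#9 t=9ms: DENY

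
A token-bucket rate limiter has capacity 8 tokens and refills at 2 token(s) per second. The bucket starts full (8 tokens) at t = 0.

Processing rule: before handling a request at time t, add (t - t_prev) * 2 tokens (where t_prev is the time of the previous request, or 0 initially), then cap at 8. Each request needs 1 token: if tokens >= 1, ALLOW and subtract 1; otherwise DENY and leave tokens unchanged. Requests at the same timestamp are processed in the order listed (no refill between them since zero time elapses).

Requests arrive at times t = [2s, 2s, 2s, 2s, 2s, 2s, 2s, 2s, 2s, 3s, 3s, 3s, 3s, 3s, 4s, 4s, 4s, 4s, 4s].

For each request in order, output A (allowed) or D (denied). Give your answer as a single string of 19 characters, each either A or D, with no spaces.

Answer: AAAAAAAADAADDDAADDD

Derivation:
Simulating step by step:
  req#1 t=2s: ALLOW
  req#2 t=2s: ALLOW
  req#3 t=2s: ALLOW
  req#4 t=2s: ALLOW
  req#5 t=2s: ALLOW
  req#6 t=2s: ALLOW
  req#7 t=2s: ALLOW
  req#8 t=2s: ALLOW
  req#9 t=2s: DENY
  req#10 t=3s: ALLOW
  req#11 t=3s: ALLOW
  req#12 t=3s: DENY
  req#13 t=3s: DENY
  req#14 t=3s: DENY
  req#15 t=4s: ALLOW
  req#16 t=4s: ALLOW
  req#17 t=4s: DENY
  req#18 t=4s: DENY
  req#19 t=4s: DENY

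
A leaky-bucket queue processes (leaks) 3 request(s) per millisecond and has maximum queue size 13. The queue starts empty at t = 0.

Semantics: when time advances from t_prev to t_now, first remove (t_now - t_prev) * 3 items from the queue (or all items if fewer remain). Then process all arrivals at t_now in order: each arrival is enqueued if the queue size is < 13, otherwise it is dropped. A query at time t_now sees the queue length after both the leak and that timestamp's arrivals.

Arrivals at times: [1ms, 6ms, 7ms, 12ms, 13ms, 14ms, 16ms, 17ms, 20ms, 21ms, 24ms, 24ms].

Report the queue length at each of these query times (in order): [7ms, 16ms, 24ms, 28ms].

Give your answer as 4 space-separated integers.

Answer: 1 1 2 0

Derivation:
Queue lengths at query times:
  query t=7ms: backlog = 1
  query t=16ms: backlog = 1
  query t=24ms: backlog = 2
  query t=28ms: backlog = 0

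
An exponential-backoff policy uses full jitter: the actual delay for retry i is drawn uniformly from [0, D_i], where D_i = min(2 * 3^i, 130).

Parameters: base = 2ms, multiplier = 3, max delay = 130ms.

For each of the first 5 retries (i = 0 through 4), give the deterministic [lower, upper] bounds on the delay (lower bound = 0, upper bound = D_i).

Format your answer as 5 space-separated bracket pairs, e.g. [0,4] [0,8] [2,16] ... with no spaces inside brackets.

Answer: [0,2] [0,6] [0,18] [0,54] [0,130]

Derivation:
Computing bounds per retry:
  i=0: D_i=min(2*3^0,130)=2, bounds=[0,2]
  i=1: D_i=min(2*3^1,130)=6, bounds=[0,6]
  i=2: D_i=min(2*3^2,130)=18, bounds=[0,18]
  i=3: D_i=min(2*3^3,130)=54, bounds=[0,54]
  i=4: D_i=min(2*3^4,130)=130, bounds=[0,130]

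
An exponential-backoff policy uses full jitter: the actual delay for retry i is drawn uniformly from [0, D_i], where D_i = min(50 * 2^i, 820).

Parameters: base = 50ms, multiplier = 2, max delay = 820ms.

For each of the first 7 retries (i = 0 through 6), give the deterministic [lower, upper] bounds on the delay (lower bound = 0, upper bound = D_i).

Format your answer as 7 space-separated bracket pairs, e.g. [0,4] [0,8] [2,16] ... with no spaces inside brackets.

Answer: [0,50] [0,100] [0,200] [0,400] [0,800] [0,820] [0,820]

Derivation:
Computing bounds per retry:
  i=0: D_i=min(50*2^0,820)=50, bounds=[0,50]
  i=1: D_i=min(50*2^1,820)=100, bounds=[0,100]
  i=2: D_i=min(50*2^2,820)=200, bounds=[0,200]
  i=3: D_i=min(50*2^3,820)=400, bounds=[0,400]
  i=4: D_i=min(50*2^4,820)=800, bounds=[0,800]
  i=5: D_i=min(50*2^5,820)=820, bounds=[0,820]
  i=6: D_i=min(50*2^6,820)=820, bounds=[0,820]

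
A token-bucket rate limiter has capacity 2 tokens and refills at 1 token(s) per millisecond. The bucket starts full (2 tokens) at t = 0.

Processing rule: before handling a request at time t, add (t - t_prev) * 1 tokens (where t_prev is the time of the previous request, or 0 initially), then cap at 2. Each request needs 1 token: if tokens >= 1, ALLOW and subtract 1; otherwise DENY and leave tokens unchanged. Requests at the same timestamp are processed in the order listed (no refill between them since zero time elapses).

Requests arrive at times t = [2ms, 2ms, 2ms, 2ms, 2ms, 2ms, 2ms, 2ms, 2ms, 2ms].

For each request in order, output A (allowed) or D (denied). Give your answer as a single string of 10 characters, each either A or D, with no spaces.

Simulating step by step:
  req#1 t=2ms: ALLOW
  req#2 t=2ms: ALLOW
  req#3 t=2ms: DENY
  req#4 t=2ms: DENY
  req#5 t=2ms: DENY
  req#6 t=2ms: DENY
  req#7 t=2ms: DENY
  req#8 t=2ms: DENY
  req#9 t=2ms: DENY
  req#10 t=2ms: DENY

Answer: AADDDDDDDD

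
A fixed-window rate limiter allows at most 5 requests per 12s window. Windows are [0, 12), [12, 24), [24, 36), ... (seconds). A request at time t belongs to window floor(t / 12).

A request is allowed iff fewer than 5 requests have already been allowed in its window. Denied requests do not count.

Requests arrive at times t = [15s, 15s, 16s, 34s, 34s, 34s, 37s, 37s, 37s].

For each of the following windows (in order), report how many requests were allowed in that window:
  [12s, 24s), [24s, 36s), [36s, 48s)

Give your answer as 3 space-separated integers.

Answer: 3 3 3

Derivation:
Processing requests:
  req#1 t=15s (window 1): ALLOW
  req#2 t=15s (window 1): ALLOW
  req#3 t=16s (window 1): ALLOW
  req#4 t=34s (window 2): ALLOW
  req#5 t=34s (window 2): ALLOW
  req#6 t=34s (window 2): ALLOW
  req#7 t=37s (window 3): ALLOW
  req#8 t=37s (window 3): ALLOW
  req#9 t=37s (window 3): ALLOW

Allowed counts by window: 3 3 3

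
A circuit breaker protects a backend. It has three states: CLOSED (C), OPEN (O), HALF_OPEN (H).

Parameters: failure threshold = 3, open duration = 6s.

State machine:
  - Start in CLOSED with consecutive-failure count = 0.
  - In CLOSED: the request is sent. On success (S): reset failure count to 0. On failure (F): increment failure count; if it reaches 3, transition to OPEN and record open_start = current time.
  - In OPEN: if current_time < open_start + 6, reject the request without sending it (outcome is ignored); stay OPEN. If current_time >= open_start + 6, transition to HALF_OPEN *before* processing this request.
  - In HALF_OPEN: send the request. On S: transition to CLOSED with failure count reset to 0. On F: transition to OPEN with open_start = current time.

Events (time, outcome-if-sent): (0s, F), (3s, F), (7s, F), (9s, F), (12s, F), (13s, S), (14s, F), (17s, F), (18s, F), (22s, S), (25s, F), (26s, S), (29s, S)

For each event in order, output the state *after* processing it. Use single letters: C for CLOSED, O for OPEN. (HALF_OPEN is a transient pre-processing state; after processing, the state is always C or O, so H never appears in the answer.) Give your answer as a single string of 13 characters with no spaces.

Answer: CCOOOCCCOOOOO

Derivation:
State after each event:
  event#1 t=0s outcome=F: state=CLOSED
  event#2 t=3s outcome=F: state=CLOSED
  event#3 t=7s outcome=F: state=OPEN
  event#4 t=9s outcome=F: state=OPEN
  event#5 t=12s outcome=F: state=OPEN
  event#6 t=13s outcome=S: state=CLOSED
  event#7 t=14s outcome=F: state=CLOSED
  event#8 t=17s outcome=F: state=CLOSED
  event#9 t=18s outcome=F: state=OPEN
  event#10 t=22s outcome=S: state=OPEN
  event#11 t=25s outcome=F: state=OPEN
  event#12 t=26s outcome=S: state=OPEN
  event#13 t=29s outcome=S: state=OPEN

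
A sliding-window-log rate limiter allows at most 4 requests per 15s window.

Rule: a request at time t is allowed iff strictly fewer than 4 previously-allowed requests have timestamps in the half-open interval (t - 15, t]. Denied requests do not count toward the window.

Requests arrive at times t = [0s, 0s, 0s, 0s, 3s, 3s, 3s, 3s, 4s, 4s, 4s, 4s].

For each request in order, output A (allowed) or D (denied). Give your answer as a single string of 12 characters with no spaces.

Tracking allowed requests in the window:
  req#1 t=0s: ALLOW
  req#2 t=0s: ALLOW
  req#3 t=0s: ALLOW
  req#4 t=0s: ALLOW
  req#5 t=3s: DENY
  req#6 t=3s: DENY
  req#7 t=3s: DENY
  req#8 t=3s: DENY
  req#9 t=4s: DENY
  req#10 t=4s: DENY
  req#11 t=4s: DENY
  req#12 t=4s: DENY

Answer: AAAADDDDDDDD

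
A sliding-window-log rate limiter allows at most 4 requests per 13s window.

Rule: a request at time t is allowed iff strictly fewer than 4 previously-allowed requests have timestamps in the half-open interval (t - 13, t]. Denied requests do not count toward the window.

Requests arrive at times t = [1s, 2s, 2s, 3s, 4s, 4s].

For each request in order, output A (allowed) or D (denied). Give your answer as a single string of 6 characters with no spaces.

Answer: AAAADD

Derivation:
Tracking allowed requests in the window:
  req#1 t=1s: ALLOW
  req#2 t=2s: ALLOW
  req#3 t=2s: ALLOW
  req#4 t=3s: ALLOW
  req#5 t=4s: DENY
  req#6 t=4s: DENY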